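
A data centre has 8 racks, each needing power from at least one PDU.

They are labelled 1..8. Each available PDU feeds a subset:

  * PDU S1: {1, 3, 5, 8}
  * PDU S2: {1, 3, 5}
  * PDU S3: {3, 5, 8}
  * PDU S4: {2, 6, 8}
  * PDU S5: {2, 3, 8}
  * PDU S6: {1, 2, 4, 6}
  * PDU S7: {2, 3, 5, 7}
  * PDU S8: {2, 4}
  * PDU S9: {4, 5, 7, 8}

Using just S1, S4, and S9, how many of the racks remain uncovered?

0

Union of S1, S4, S9 = {1, 2, 3, 4, 5, 6, 7, 8} — that's every rack, so 0 are uncovered.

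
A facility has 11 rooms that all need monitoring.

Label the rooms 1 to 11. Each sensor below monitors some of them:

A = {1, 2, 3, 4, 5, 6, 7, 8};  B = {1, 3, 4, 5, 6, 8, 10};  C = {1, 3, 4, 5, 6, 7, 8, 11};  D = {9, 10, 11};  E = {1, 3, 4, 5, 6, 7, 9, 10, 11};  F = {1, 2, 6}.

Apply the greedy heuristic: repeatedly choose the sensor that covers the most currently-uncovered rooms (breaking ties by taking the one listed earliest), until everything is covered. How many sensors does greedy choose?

2

Greedy: pick E (covers 9 new) → pick A (covers 2 new). Total picks: 2.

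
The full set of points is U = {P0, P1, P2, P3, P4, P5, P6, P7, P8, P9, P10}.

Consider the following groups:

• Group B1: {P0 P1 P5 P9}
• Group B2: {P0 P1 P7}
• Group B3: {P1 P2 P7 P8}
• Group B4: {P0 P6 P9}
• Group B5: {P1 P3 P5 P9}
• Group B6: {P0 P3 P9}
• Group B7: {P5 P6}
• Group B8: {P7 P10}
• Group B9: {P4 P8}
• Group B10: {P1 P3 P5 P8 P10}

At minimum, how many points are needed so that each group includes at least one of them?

The 4 points {P4, P5, P7, P9} hit every group.
The groups B6, B7, B8, B9 are pairwise disjoint, so any hitting set needs a separate point for each — at least 4. Hence 4 is optimal.

4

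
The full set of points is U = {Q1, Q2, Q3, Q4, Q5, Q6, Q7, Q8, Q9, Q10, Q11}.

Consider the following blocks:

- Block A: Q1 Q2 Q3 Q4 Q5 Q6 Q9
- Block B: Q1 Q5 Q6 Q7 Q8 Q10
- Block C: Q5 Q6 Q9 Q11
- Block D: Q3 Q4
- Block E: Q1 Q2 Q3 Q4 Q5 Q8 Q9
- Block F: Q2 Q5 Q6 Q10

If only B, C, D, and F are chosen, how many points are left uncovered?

0

Union of B, C, D, F = {Q1, Q2, Q3, Q4, Q5, Q6, Q7, Q8, Q9, Q10, Q11} — that's every point, so 0 are uncovered.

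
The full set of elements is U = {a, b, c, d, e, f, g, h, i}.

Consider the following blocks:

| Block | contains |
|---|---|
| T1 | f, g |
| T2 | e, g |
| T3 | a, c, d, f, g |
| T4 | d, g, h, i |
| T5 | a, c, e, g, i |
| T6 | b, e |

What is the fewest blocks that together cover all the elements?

3

T3, T4, and T6 cover everything between them: the union {a, b, c, d, e, f, g, h, i} is all of U.
Only T6 contains b, so T6 is forced; the remaining 7 elements need at least 2 more blocks (each remaining block adds at most 5) — so at least 3 blocks are needed, and 3 is optimal.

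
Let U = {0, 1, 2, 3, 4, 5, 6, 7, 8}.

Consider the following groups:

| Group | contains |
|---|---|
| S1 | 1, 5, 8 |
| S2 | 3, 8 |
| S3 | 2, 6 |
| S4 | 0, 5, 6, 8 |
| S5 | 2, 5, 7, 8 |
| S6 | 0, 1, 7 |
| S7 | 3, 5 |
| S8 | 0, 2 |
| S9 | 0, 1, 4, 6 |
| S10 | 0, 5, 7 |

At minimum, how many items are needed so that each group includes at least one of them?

4

Take H = {0, 3, 6, 8}. Each listed group contains at least one of these, so H is a hitting set of size 4.
No choice of 3 items meets every group, so 4 is the minimum.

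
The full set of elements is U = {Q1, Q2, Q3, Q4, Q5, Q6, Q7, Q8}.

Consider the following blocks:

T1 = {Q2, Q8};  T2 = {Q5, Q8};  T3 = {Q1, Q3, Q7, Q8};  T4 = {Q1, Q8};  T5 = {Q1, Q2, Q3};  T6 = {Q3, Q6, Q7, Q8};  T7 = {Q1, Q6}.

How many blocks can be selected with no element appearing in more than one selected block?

T1, T7 are pairwise disjoint (T1={Q2,Q8}; T7={Q1,Q6}).
Every remaining block overlaps one of these, and no 3 of the listed blocks are pairwise disjoint, so 2 is the maximum.

2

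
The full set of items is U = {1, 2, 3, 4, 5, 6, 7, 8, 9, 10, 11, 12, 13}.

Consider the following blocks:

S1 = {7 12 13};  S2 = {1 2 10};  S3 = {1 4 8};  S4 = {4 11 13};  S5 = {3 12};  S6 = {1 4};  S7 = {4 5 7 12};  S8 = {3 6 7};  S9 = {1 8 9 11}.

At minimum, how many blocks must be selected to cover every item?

S2, S4, S7, S8, and S9 cover everything between them: the union {1, 2, 3, 4, 5, 6, 7, 8, 9, 10, 11, 12, 13} is all of U.
No 4 of the 9 blocks cover everything (all 126 combinations miss at least one item), so 5 is optimal.

5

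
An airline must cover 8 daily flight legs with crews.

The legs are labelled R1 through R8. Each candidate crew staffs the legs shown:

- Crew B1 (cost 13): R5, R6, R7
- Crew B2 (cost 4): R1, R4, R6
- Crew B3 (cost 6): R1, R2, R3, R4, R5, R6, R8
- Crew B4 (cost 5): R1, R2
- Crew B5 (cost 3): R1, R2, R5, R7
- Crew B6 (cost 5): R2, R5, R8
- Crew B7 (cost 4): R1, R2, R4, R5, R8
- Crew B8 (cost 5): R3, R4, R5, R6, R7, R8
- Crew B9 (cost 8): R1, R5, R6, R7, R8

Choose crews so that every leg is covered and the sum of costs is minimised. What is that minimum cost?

8

B5, B8 together cover every leg (B5 ∪ B8 = {R1, R2, R3, R4, R5, R6, R7, R8}); total cost 3 + 5 = 8.
No covering selection has total cost below 8.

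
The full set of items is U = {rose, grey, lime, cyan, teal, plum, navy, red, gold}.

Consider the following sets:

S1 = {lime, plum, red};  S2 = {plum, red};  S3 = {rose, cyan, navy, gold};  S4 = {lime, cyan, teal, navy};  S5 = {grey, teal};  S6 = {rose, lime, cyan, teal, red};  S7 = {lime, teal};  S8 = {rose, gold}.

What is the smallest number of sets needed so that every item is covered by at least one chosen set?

S1, S3, and S5 cover everything between them: the union {rose, grey, lime, cyan, teal, plum, navy, red, gold} is all of U.
Only S5 contains grey, so S5 is forced; the remaining 7 items need at least 2 more sets (each remaining set adds at most 4) — so at least 3 sets are needed, and 3 is optimal.

3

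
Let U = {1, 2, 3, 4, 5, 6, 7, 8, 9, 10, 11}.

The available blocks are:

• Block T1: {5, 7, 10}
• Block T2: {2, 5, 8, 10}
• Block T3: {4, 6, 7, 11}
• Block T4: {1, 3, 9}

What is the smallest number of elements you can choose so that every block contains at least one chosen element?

H = {7, 9, 10} meets every block (each contains at least one member of H), and |H| = 3.
The blocks T2, T3, T4 are pairwise disjoint, so any hitting set needs a separate element for each — at least 3. Hence 3 is optimal.

3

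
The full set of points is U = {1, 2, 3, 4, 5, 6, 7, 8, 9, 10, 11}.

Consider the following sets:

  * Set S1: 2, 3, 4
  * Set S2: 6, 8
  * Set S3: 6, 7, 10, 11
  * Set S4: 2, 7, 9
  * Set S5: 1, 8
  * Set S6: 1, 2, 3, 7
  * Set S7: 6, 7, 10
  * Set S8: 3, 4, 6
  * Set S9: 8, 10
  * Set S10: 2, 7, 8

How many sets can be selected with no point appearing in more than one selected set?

3

S1, S5, S7 are pairwise disjoint (S1={2,3,4}; S5={1,8}; S7={6,7,10}).
Every remaining set overlaps one of these, and no 4 of the listed sets are pairwise disjoint, so 3 is the maximum.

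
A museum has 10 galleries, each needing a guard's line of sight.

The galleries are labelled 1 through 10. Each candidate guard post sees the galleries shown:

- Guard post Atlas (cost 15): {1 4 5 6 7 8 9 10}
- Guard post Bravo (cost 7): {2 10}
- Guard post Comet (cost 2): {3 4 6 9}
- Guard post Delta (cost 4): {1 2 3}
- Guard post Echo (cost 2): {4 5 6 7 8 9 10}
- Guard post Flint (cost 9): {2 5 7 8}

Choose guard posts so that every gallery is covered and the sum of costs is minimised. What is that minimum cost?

6

Delta, Echo together cover every gallery (Delta ∪ Echo = {1, 2, 3, 4, 5, 6, 7, 8, 9, 10}); total cost 4 + 2 = 6.
No covering selection has total cost below 6.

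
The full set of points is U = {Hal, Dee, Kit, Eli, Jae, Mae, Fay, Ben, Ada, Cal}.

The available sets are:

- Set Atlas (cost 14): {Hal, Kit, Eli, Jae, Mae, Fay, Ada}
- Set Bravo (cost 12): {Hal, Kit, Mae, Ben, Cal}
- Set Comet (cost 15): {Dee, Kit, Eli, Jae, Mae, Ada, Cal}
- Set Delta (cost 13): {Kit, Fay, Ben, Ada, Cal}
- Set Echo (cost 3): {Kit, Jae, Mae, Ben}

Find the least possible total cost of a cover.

32

Atlas, Comet, Echo together cover every point (Atlas ∪ Comet ∪ Echo = {Hal, Dee, Kit, Eli, Jae, Mae, Fay, Ben, Ada, Cal}); total cost 14 + 15 + 3 = 32.
No covering selection has total cost below 32.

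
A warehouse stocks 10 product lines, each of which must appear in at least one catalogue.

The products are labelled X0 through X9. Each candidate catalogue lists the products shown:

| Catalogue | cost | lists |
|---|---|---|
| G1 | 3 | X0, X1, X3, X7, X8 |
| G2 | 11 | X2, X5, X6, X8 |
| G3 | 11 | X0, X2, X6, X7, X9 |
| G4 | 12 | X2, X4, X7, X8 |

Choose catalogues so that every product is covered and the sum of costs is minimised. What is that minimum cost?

G1, G2, G3, G4 together cover every product (G1 ∪ G2 ∪ G3 ∪ G4 = {X0, X1, X2, X3, X4, X5, X6, X7, X8, X9}); total cost 3 + 11 + 11 + 12 = 37.
No covering selection has total cost below 37.

37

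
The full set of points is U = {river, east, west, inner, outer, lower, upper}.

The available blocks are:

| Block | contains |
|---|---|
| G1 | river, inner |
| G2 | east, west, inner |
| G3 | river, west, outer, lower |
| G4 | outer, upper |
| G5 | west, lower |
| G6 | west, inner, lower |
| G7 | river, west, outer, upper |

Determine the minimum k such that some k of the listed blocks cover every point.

G2, G3, and G7 cover everything between them: the union {river, east, west, inner, outer, lower, upper} is all of U.
Only G2 contains east, so G2 is forced; the remaining 4 points need at least 2 more blocks (each remaining block adds at most 3) — so at least 3 blocks are needed, and 3 is optimal.

3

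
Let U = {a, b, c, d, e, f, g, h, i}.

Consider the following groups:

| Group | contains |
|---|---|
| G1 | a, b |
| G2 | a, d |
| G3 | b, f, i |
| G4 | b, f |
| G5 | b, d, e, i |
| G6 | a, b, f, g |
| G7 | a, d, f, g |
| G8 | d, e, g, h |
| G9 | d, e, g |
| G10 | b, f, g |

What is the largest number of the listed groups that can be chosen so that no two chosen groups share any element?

2

G4, G9 are pairwise disjoint (G4={b,f}; G9={d,e,g}).
Every remaining group overlaps one of these, and no 3 of the listed groups are pairwise disjoint, so 2 is the maximum.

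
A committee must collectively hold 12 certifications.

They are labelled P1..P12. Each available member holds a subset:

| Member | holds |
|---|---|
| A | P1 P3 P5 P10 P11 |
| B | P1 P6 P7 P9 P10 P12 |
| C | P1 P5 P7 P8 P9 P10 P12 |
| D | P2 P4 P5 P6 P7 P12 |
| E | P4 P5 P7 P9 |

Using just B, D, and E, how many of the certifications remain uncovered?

3

Union of B, D, E = {P1, P2, P4, P5, P6, P7, P9, P10, P12}.
Not covered: P3, P8, P11 — 3 certifications.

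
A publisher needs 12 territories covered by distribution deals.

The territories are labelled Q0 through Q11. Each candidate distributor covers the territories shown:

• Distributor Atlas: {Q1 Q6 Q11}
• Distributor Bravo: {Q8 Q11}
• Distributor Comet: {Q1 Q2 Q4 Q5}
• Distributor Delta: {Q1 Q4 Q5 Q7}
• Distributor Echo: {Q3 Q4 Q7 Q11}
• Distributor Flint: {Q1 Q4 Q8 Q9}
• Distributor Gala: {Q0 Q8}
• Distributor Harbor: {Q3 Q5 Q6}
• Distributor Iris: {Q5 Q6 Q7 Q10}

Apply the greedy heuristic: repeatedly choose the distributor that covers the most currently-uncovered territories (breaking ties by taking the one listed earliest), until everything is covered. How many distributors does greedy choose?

5

Greedy: pick Comet (covers 4 new) → pick Echo (covers 3 new) → pick Flint (covers 2 new) → pick Iris (covers 2 new) → pick Gala (covers 1 new). Total picks: 5.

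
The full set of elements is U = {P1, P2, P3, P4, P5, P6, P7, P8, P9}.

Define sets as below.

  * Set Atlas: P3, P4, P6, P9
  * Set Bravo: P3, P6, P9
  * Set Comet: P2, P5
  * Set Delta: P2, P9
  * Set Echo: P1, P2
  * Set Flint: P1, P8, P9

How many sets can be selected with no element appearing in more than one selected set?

2

Comet, Flint are pairwise disjoint (Comet={P2,P5}; Flint={P1,P8,P9}).
Every remaining set overlaps one of these, and no 3 of the listed sets are pairwise disjoint, so 2 is the maximum.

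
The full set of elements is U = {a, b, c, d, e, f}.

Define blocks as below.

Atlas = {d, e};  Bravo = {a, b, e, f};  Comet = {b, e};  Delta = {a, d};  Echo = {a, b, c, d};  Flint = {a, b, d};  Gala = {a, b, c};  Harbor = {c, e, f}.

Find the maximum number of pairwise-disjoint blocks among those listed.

2

Flint, Harbor are pairwise disjoint (Flint={a,b,d}; Harbor={c,e,f}).
Every remaining block overlaps one of these, and no 3 of the listed blocks are pairwise disjoint, so 2 is the maximum.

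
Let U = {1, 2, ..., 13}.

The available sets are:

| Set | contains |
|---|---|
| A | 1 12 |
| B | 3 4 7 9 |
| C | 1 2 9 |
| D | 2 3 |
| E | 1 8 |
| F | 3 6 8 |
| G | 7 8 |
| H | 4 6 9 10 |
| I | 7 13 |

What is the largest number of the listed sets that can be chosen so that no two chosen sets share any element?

D, E, H, I are pairwise disjoint (D={2,3}; E={1,8}; H={4,6,9,10}; I={7,13}).
Every remaining set overlaps one of these, and no 5 of the listed sets are pairwise disjoint, so 4 is the maximum.

4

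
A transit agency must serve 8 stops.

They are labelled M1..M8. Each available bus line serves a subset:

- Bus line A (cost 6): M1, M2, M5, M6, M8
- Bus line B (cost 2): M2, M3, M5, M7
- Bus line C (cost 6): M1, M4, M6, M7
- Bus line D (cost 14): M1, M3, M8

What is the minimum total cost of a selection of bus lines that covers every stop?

14

A, B, C together cover every stop (A ∪ B ∪ C = {M1, M2, M3, M4, M5, M6, M7, M8}); total cost 6 + 2 + 6 = 14.
No covering selection has total cost below 14.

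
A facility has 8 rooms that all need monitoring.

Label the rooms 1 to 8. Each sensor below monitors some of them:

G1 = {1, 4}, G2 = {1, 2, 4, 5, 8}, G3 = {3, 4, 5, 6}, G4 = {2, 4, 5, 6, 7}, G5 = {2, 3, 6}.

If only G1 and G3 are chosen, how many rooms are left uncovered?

3

Union of G1, G3 = {1, 3, 4, 5, 6}.
Not covered: 2, 7, 8 — 3 rooms.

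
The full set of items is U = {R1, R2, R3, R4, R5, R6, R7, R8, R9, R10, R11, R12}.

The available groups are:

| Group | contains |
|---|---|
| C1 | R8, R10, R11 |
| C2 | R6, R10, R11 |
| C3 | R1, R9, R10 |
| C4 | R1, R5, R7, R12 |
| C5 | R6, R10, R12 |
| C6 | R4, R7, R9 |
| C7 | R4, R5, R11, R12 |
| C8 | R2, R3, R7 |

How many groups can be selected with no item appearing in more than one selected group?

3

C3, C7, C8 are pairwise disjoint (C3={R1,R9,R10}; C7={R4,R5,R11,R12}; C8={R2,R3,R7}).
Every remaining group overlaps one of these, and no 4 of the listed groups are pairwise disjoint, so 3 is the maximum.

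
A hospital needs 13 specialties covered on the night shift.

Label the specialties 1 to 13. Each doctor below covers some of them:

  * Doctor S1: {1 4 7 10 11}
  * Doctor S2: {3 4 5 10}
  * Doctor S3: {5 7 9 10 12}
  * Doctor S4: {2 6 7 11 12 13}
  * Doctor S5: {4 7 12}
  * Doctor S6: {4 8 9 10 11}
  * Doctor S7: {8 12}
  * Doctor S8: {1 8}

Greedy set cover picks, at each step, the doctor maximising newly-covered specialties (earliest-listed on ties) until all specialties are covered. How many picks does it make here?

4

Greedy: pick S4 (covers 6 new) → pick S2 (covers 4 new) → pick S6 (covers 2 new) → pick S1 (covers 1 new). Total picks: 4.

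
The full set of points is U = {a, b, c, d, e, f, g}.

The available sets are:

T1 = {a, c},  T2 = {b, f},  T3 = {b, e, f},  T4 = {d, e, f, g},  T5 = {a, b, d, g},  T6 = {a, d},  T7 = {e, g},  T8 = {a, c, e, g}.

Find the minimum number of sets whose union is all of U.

T1 and T3 and T4 together: T1 ∪ T3 ∪ T4 = {a, b, c, d, e, f, g} — every point is covered.
No 2 of the 8 sets cover everything (all 28 combinations miss at least one point), so 3 is optimal.

3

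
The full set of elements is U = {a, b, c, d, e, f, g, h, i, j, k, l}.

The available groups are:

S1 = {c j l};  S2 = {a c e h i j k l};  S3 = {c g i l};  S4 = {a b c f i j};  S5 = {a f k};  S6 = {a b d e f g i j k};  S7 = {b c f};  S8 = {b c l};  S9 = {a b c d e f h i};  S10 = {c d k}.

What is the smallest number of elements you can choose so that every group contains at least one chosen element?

T = {a, c} meets every group (each contains at least one member of T), and |T| = 2.
The groups S1, S5 are pairwise disjoint, so any hitting set needs a separate element for each — at least 2. Hence 2 is optimal.

2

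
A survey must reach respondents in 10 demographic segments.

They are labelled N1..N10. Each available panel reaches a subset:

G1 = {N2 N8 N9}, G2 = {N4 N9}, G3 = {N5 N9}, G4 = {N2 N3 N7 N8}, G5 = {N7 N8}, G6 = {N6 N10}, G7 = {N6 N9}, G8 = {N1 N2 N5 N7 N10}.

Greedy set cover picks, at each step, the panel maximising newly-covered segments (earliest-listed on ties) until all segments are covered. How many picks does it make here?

Greedy: pick G8 (covers 5 new) → pick G1 (covers 2 new) → pick G2 (covers 1 new) → pick G4 (covers 1 new) → pick G6 (covers 1 new). Total picks: 5.
(The true minimum cover uses only 4 panels, so greedy is not optimal here.)

5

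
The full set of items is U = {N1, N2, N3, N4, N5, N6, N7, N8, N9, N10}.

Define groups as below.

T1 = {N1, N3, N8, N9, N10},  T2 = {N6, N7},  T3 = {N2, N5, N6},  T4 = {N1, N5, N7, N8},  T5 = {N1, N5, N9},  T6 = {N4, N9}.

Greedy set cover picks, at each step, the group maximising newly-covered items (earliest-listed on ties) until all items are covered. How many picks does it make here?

4

Greedy: pick T1 (covers 5 new) → pick T3 (covers 3 new) → pick T2 (covers 1 new) → pick T6 (covers 1 new). Total picks: 4.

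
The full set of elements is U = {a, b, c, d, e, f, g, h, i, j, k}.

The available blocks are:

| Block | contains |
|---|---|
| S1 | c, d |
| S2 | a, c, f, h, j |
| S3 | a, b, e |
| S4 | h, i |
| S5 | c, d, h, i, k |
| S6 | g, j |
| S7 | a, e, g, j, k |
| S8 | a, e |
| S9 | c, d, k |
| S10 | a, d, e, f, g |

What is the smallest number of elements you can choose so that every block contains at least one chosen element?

4

The 4 elements {a, d, h, j} hit every block.
The blocks S1, S3, S4, S6 are pairwise disjoint, so any hitting set needs a separate element for each — at least 4. Hence 4 is optimal.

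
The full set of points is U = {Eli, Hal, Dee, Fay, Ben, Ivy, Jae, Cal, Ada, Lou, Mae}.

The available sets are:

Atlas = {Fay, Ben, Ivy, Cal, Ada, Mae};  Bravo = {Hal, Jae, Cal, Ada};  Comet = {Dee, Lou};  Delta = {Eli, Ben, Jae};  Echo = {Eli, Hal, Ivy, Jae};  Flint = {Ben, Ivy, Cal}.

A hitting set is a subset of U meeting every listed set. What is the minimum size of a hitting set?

3

H = {Hal, Ben, Lou} meets every set (each contains at least one member of H), and |H| = 3.
No choice of 2 points meets every set, so 3 is the minimum.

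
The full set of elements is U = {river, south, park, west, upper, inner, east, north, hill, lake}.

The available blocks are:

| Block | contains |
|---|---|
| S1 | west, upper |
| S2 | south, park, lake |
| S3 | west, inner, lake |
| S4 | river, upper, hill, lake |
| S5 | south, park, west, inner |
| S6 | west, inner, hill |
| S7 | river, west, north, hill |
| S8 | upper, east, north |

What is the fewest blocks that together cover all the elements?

S4 and S5 and S8 together: S4 ∪ S5 ∪ S8 = {river, south, park, west, upper, inner, east, north, hill, lake} — every element is covered.
Each block has at most 4 elements, and 2·4 = 8 < 10 — so at least 3 blocks are needed, and 3 is optimal.

3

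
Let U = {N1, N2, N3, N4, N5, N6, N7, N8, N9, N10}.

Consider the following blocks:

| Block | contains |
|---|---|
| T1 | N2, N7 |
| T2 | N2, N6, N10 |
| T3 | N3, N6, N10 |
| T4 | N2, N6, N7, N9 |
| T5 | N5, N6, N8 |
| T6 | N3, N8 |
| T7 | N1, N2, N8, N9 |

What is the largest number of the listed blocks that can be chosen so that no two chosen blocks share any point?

2

T3, T7 are pairwise disjoint (T3={N3,N6,N10}; T7={N1,N2,N8,N9}).
Every remaining block overlaps one of these, and no 3 of the listed blocks are pairwise disjoint, so 2 is the maximum.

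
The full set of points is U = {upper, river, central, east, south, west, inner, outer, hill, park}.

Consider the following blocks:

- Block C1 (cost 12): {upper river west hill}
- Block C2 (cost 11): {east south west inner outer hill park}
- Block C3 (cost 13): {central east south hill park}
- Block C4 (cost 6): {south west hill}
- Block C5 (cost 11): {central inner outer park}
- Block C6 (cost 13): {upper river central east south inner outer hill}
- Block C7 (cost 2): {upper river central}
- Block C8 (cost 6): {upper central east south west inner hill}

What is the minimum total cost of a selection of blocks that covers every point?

C2, C7 together cover every point (C2 ∪ C7 = {upper, river, central, east, south, west, inner, outer, hill, park}); total cost 11 + 2 = 13.
The greedy pick C7, C8, C2 costs 19; no covering selection beats 13.

13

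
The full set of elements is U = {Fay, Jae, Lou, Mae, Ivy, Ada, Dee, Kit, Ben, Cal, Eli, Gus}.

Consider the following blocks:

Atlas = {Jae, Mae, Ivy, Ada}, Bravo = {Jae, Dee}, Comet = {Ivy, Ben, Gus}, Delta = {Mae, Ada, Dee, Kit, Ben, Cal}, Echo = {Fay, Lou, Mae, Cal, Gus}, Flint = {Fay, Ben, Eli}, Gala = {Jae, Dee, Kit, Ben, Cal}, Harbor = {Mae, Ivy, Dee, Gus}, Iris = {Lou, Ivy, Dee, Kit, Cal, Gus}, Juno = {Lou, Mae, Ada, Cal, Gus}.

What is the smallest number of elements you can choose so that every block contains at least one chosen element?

3

Take H = {Mae, Dee, Ben}. Each listed block contains at least one of these, so H is a hitting set of size 3.
The blocks Bravo, Flint, Juno are pairwise disjoint, so any hitting set needs a separate element for each — at least 3. Hence 3 is optimal.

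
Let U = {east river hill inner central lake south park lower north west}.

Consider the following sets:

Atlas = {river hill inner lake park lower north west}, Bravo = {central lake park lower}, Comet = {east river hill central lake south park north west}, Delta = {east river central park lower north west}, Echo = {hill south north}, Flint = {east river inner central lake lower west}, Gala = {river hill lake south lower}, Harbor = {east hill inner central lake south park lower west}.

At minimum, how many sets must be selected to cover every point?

2

Take {Delta, Harbor}. Their union is {east, river, hill, inner, central, lake, south, park, lower, north, west}, which is all 11 points.
No single set has all 11 points (the largest, Comet, has 9), so 2 is optimal.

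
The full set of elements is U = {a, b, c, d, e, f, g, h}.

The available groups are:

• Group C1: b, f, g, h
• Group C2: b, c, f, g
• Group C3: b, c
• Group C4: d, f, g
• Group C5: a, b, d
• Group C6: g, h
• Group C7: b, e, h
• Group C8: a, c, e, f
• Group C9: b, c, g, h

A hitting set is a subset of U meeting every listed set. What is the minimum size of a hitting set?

3

T = {a, b, g} meets every group (each contains at least one member of T), and |T| = 3.
No choice of 2 elements meets every group, so 3 is the minimum.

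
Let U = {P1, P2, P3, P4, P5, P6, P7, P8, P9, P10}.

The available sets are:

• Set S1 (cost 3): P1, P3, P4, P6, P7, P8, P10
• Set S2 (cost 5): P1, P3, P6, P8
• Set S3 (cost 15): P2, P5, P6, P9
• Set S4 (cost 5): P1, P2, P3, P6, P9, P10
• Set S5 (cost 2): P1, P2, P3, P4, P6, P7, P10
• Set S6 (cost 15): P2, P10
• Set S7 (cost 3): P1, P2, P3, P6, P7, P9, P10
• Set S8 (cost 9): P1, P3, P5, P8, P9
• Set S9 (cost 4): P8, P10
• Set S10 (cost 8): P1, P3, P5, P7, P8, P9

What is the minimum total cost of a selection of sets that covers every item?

S5, S10 together cover every item (S5 ∪ S10 = {P1, P2, P3, P4, P5, P6, P7, P8, P9, P10}); total cost 2 + 8 = 10.
No covering selection has total cost below 10.

10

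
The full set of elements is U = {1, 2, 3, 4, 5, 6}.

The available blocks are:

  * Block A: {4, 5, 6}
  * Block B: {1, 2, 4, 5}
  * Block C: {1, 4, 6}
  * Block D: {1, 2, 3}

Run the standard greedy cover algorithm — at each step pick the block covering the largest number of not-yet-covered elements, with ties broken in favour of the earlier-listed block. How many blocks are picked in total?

Greedy: pick B (covers 4 new) → pick A (covers 1 new) → pick D (covers 1 new). Total picks: 3.
(The true minimum cover uses only 2 blocks, so greedy is not optimal here.)

3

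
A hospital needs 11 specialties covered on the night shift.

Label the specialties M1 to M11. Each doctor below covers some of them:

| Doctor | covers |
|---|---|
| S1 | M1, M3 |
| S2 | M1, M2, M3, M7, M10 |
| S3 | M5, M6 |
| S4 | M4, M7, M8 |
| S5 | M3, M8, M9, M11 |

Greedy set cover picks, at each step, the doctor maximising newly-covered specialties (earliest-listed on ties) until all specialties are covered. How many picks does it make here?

Greedy: pick S2 (covers 5 new) → pick S5 (covers 3 new) → pick S3 (covers 2 new) → pick S4 (covers 1 new). Total picks: 4.

4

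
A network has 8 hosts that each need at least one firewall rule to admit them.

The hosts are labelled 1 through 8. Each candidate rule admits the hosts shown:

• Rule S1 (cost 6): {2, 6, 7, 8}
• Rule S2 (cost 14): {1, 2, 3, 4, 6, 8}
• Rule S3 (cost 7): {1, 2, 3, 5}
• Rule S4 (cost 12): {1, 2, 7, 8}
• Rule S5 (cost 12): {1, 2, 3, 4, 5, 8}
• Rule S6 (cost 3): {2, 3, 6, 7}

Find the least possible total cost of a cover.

S5, S6 together cover every host (S5 ∪ S6 = {1, 2, 3, 4, 5, 6, 7, 8}); total cost 12 + 3 = 15.
No covering selection has total cost below 15.

15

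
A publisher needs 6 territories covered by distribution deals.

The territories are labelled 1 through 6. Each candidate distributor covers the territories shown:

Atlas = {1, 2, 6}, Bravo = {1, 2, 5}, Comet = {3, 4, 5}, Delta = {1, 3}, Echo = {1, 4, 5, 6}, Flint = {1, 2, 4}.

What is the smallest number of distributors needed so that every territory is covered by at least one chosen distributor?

2

Take {Atlas, Comet}. Their union is {1, 2, 3, 4, 5, 6}, which is all 6 territories.
No single distributor has all 6 territories (the largest, Echo, has 4), so 2 is optimal.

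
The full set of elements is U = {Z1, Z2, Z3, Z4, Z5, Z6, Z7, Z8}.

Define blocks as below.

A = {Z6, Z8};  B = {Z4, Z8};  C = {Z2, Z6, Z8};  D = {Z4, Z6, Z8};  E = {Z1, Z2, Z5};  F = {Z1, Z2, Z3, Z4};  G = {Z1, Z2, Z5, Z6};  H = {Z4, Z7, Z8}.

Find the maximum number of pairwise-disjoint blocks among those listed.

B, E are pairwise disjoint (B={Z4,Z8}; E={Z1,Z2,Z5}).
Every remaining block overlaps one of these, and no 3 of the listed blocks are pairwise disjoint, so 2 is the maximum.

2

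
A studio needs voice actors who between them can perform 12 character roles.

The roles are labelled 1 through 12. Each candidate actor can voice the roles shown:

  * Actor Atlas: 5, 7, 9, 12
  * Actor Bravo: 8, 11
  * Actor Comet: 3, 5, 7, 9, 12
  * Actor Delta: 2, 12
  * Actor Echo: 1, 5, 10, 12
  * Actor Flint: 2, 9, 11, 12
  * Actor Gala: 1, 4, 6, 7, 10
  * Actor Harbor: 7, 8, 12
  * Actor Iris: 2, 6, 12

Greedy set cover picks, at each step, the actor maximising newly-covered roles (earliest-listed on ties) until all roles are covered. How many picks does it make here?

4

Greedy: pick Comet (covers 5 new) → pick Gala (covers 4 new) → pick Bravo (covers 2 new) → pick Delta (covers 1 new). Total picks: 4.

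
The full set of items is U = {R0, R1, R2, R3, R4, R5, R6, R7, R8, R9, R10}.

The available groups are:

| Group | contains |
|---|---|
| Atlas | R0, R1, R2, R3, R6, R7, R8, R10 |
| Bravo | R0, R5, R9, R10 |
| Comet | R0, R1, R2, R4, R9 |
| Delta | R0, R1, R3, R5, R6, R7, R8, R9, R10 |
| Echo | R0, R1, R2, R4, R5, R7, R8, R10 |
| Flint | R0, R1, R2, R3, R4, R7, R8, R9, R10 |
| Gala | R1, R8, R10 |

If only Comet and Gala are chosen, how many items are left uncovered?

Union of Comet, Gala = {R0, R1, R2, R4, R8, R9, R10}.
Not covered: R3, R5, R6, R7 — 4 items.

4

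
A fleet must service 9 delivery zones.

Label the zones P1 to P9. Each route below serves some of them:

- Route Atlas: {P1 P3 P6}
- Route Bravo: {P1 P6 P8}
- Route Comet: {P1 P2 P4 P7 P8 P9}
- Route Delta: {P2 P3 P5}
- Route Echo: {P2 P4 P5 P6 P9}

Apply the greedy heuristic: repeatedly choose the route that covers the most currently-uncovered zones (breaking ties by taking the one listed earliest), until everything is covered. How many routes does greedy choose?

Greedy: pick Comet (covers 6 new) → pick Atlas (covers 2 new) → pick Delta (covers 1 new). Total picks: 3.

3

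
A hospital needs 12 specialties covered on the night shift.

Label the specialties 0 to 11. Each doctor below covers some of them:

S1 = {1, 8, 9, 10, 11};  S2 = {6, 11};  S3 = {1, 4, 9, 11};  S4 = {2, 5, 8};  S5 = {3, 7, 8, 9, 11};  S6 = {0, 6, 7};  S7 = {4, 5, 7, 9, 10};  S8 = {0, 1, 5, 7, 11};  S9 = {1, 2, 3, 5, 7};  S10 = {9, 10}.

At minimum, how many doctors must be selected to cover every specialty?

4

Take {S5, S6, S7, S9}. Their union is {0, 1, 2, 3, 4, 5, 6, 7, 8, 9, 10, 11}, which is all 12 specialties.
No 3 of the 10 doctors cover everything (all 120 combinations miss at least one specialty), so 4 is optimal.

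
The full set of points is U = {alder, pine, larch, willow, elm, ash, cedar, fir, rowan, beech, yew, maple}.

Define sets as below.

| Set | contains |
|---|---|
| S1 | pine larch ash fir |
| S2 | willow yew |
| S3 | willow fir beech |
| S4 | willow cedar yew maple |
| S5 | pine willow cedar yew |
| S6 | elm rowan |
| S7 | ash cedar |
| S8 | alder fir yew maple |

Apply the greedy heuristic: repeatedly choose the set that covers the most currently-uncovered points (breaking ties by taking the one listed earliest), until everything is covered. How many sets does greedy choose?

Greedy: pick S1 (covers 4 new) → pick S4 (covers 4 new) → pick S6 (covers 2 new) → pick S3 (covers 1 new) → pick S8 (covers 1 new). Total picks: 5.

5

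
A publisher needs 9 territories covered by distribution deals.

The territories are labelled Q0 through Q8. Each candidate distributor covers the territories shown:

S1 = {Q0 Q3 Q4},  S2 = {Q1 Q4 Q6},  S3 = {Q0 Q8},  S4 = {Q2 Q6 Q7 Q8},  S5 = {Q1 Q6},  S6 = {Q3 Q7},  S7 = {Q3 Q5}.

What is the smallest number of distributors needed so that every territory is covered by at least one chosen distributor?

4

S1 and S4 and S5 and S7 together: S1 ∪ S4 ∪ S5 ∪ S7 = {Q0, Q1, Q2, Q3, Q4, Q5, Q6, Q7, Q8} — every territory is covered.
No 3 of the 7 distributors cover everything (all 35 combinations miss at least one territory), so 4 is optimal.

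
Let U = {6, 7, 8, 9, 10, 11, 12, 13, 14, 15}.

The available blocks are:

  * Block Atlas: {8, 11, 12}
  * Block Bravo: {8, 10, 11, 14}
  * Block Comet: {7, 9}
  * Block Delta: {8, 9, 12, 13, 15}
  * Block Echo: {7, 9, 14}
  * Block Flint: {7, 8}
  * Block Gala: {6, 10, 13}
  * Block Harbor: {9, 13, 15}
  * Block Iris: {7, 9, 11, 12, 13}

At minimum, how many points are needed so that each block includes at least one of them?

3

H = {8, 9, 10} meets every block (each contains at least one member of H), and |H| = 3.
The blocks Atlas, Comet, Gala are pairwise disjoint, so any hitting set needs a separate point for each — at least 3. Hence 3 is optimal.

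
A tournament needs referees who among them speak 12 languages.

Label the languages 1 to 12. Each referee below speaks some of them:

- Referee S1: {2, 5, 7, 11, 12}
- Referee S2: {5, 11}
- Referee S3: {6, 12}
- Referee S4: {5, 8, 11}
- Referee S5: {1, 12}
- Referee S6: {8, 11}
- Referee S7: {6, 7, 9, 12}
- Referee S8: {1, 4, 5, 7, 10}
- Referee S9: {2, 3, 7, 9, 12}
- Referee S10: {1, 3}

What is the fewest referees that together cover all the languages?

Take {S6, S7, S8, S9}. Their union is {1, 2, 3, 4, 5, 6, 7, 8, 9, 10, 11, 12}, which is all 12 languages.
No 3 of the 10 referees cover everything (all 120 combinations miss at least one language), so 4 is optimal.

4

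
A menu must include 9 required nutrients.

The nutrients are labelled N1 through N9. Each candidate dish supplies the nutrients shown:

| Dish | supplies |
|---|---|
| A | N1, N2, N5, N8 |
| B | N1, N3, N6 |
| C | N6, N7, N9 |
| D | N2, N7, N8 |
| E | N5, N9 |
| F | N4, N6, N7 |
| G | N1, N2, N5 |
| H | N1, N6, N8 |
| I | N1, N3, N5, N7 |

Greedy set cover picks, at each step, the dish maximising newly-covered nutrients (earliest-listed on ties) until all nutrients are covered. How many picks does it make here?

Greedy: pick A (covers 4 new) → pick C (covers 3 new) → pick B (covers 1 new) → pick F (covers 1 new). Total picks: 4.

4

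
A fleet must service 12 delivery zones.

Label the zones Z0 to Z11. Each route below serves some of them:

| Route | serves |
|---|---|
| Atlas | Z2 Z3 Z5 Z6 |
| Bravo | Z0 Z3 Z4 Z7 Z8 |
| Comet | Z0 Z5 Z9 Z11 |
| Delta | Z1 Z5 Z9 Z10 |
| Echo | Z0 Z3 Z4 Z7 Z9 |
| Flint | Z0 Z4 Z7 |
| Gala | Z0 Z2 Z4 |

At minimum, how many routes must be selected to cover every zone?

4

Take {Atlas, Bravo, Comet, Delta}. Their union is {Z0, Z1, Z2, Z3, Z4, Z5, Z6, Z7, Z8, Z9, Z10, Z11}, which is all 12 zones.
No 3 of the 7 routes cover everything (all 35 combinations miss at least one zone), so 4 is optimal.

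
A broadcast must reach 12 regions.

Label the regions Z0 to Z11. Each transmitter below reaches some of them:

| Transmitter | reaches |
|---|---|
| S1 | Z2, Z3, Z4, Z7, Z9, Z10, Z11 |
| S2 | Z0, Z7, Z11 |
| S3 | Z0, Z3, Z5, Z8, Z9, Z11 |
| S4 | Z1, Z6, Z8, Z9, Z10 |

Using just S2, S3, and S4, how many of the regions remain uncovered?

2

Union of S2, S3, S4 = {Z0, Z1, Z3, Z5, Z6, Z7, Z8, Z9, Z10, Z11}.
Not covered: Z2, Z4 — 2 regions.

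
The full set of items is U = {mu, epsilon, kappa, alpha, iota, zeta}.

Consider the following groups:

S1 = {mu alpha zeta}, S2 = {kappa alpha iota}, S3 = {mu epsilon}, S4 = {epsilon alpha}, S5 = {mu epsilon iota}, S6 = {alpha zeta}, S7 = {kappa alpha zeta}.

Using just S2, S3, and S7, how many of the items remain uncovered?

Union of S2, S3, S7 = {mu, epsilon, kappa, alpha, iota, zeta} — that's every item, so 0 are uncovered.

0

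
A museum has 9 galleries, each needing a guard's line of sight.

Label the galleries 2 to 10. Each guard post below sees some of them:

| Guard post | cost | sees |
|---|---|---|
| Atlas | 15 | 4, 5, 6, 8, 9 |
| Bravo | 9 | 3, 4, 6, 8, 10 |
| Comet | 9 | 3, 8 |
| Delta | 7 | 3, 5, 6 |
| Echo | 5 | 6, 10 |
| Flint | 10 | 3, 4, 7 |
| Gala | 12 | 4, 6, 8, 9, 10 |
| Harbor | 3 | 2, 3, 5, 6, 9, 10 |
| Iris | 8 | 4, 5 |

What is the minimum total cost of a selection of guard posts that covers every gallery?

Comet, Flint, Harbor together cover every gallery (Comet ∪ Flint ∪ Harbor = {2, 3, 4, 5, 6, 7, 8, 9, 10}); total cost 9 + 10 + 3 = 22.
No covering selection has total cost below 22.

22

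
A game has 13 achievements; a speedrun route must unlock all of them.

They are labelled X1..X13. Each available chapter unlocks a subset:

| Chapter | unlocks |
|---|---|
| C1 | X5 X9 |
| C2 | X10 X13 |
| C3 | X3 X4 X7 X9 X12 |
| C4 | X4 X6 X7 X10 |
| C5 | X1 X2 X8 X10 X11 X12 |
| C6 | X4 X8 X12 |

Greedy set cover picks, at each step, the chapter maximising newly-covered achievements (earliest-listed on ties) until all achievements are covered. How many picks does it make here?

5

Greedy: pick C5 (covers 6 new) → pick C3 (covers 4 new) → pick C1 (covers 1 new) → pick C2 (covers 1 new) → pick C4 (covers 1 new). Total picks: 5.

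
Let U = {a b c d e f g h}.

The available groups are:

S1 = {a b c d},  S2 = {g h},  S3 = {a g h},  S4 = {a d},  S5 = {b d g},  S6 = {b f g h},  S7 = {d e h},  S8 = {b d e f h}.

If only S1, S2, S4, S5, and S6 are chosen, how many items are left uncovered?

1

Union of S1, S2, S4, S5, S6 = {a, b, c, d, f, g, h}.
Not covered: e — 1 item.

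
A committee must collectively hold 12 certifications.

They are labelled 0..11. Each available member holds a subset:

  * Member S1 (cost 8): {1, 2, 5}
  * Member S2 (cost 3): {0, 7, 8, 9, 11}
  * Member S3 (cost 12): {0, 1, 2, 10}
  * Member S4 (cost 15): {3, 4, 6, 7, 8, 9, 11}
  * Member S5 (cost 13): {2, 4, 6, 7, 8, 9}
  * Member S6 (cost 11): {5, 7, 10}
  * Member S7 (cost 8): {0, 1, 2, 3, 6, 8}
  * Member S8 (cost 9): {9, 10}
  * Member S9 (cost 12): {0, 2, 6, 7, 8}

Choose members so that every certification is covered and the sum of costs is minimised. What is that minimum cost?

S4, S6, S7 together cover every certification (S4 ∪ S6 ∪ S7 = {0, 1, 2, 3, 4, 5, 6, 7, 8, 9, 10, 11}); total cost 15 + 11 + 8 = 34.
The greedy pick S2, S7, S6, S5 costs 35; no covering selection beats 34.

34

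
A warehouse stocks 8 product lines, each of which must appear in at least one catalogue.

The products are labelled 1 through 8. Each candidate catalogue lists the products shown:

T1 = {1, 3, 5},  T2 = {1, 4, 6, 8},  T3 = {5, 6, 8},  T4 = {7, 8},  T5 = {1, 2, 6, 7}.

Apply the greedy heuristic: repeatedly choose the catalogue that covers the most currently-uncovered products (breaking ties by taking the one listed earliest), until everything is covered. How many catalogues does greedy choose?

3

Greedy: pick T2 (covers 4 new) → pick T1 (covers 2 new) → pick T5 (covers 2 new). Total picks: 3.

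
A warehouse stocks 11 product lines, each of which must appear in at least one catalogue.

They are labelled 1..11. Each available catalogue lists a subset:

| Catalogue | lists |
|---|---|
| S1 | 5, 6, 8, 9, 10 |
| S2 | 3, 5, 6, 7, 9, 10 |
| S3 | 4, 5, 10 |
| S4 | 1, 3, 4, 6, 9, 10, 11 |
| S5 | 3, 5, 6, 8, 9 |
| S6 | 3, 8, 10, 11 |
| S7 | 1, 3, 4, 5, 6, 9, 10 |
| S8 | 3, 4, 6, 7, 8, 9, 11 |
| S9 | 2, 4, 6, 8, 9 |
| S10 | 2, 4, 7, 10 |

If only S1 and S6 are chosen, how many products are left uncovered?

4

Union of S1, S6 = {3, 5, 6, 8, 9, 10, 11}.
Not covered: 1, 2, 4, 7 — 4 products.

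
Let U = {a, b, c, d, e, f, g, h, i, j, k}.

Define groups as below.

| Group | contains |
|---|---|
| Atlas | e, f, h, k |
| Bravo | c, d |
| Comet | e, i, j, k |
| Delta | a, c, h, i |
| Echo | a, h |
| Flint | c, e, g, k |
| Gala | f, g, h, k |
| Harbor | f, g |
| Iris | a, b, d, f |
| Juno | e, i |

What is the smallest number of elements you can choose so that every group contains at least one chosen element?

The 4 elements {a, d, e, f} hit every group.
The groups Bravo, Echo, Harbor, Juno are pairwise disjoint, so any hitting set needs a separate element for each — at least 4. Hence 4 is optimal.

4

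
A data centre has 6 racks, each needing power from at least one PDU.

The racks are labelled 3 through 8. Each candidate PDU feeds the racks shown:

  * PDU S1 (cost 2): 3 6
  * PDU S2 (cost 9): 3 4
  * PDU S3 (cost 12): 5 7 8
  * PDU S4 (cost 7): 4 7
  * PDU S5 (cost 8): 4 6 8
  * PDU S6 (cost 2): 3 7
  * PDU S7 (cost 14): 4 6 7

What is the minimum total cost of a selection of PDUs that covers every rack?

21

S1, S3, S4 together cover every rack (S1 ∪ S3 ∪ S4 = {3, 4, 5, 6, 7, 8}); total cost 2 + 12 + 7 = 21.
The greedy pick S1, S6, S5, S3 costs 24; no covering selection beats 21.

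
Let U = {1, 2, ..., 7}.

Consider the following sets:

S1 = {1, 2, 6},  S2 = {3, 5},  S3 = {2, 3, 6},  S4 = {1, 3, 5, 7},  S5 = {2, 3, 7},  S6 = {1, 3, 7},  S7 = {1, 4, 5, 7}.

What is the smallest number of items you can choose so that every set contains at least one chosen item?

2

H = {1, 3} meets every set (each contains at least one member of H), and |H| = 2.
The sets S1, S2 are pairwise disjoint, so any hitting set needs a separate item for each — at least 2. Hence 2 is optimal.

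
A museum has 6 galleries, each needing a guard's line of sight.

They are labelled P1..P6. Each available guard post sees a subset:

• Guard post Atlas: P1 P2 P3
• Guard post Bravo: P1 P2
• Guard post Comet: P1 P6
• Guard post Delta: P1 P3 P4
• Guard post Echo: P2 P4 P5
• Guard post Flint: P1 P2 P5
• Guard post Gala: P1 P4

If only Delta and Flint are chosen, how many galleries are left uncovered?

1

Union of Delta, Flint = {P1, P2, P3, P4, P5}.
Not covered: P6 — 1 gallery.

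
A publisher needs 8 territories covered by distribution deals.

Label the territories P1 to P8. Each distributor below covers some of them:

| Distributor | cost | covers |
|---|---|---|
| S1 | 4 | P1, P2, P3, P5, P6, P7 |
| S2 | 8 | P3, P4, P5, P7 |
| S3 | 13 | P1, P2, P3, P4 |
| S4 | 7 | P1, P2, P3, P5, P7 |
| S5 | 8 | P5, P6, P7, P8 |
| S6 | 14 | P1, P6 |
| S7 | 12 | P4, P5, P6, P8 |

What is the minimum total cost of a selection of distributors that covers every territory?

16

S1, S7 together cover every territory (S1 ∪ S7 = {P1, P2, P3, P4, P5, P6, P7, P8}); total cost 4 + 12 = 16.
No covering selection has total cost below 16.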